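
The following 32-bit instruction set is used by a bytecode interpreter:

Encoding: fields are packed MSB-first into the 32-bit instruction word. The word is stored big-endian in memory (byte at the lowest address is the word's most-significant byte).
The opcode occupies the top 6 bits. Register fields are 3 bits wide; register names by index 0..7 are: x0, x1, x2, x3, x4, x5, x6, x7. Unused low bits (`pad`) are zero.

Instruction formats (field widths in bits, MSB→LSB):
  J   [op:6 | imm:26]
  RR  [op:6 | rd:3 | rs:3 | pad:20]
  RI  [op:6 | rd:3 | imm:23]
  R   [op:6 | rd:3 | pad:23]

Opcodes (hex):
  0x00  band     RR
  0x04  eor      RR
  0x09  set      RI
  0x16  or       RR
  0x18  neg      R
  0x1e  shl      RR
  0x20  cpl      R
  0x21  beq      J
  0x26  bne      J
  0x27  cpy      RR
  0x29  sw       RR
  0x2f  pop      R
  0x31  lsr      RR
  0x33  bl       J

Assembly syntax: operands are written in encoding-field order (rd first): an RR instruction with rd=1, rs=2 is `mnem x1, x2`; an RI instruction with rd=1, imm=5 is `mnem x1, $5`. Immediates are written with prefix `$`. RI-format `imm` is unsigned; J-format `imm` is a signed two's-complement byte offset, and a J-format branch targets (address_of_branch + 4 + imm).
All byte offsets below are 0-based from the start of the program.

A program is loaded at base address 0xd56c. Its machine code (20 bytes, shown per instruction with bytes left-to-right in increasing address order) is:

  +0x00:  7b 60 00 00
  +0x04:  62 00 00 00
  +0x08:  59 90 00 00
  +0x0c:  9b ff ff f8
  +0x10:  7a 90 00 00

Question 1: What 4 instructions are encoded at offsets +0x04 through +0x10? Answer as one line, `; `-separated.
+0x04: 62 00 00 00 ⇒ word 0x62000000 (big)
  opcode bits[31:26]=0x18: neg/R
  rd: (w>>23)&0x7=0x4 → x4
+0x08: 59 90 00 00 ⇒ word 0x59900000 (big)
  opcode bits[31:26]=0x16: or/RR
  rd: (w>>23)&0x7=0x3 → x3
  rs: (w>>20)&0x7=0x1 → x1
+0x0c: 9b ff ff f8 ⇒ word 0x9bfffff8 (big)
  opcode bits[31:26]=0x26: bne/J
  imm: (w>>0)&0x3ffffff=0x3fffff8 (s26→-8) → $-8
+0x10: 7a 90 00 00 ⇒ word 0x7a900000 (big)
  opcode bits[31:26]=0x1e: shl/RR
  rd: (w>>23)&0x7=0x5 → x5
  rs: (w>>20)&0x7=0x1 → x1

neg x4; or x3, x1; bne $-8; shl x5, x1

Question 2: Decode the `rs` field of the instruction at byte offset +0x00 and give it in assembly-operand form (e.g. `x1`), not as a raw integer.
x6

+0x00: 7b 60 00 00 ⇒ word 0x7b600000 (big)
  op=0x7b600000>>26=0x1e ⇒ shl (RR)
  rd: (w>>23)&0x7=0x6 → x6
  rs: (w>>20)&0x7=0x6 → x6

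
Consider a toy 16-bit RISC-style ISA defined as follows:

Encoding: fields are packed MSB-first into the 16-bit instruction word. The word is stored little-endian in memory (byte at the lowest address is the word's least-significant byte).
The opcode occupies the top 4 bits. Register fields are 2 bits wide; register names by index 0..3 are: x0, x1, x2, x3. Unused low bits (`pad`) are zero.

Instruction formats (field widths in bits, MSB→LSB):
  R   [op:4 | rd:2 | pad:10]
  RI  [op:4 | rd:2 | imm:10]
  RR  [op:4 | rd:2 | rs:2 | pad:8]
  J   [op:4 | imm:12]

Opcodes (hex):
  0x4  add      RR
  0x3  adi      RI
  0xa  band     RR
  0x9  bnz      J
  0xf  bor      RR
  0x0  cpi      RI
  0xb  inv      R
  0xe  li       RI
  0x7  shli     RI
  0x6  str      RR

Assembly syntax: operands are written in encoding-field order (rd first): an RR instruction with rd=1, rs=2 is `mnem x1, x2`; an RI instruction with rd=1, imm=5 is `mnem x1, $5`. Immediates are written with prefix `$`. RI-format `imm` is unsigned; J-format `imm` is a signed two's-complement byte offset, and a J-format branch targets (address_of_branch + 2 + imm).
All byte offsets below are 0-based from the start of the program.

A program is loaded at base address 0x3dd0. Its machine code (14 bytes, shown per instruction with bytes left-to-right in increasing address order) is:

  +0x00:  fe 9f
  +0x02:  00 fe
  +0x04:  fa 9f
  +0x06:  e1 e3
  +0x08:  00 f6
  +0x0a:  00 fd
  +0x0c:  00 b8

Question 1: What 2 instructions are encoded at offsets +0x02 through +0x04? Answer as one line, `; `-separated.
bor x3, x2; bnz $-6

[02] 00 fe → 0xfe00
  op=0xfe00>>12=0xf ⇒ bor (RR)
  rd@[11:10]=0x3 ⇒ x3
  rs@[9:8]=0x2 ⇒ x2
[04] fa 9f → 0x9ffa
  op=0x9ffa>>12=0x9 ⇒ bnz (J)
  imm@[11:0]=0xffa (s12→-6) ⇒ $-6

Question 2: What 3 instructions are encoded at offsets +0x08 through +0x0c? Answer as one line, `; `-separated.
off 0x08: read 00 f6 as little → 0xf600
  top 4b → 0xf → bor [RR]
  [11:10] rd=1 = x1
  [9:8] rs=2 = x2
off 0x0a: read 00 fd as little → 0xfd00
  top 4b → 0xf → bor [RR]
  [11:10] rd=3 = x3
  [9:8] rs=1 = x1
off 0x0c: read 00 b8 as little → 0xb800
  top 4b → 0xb → inv [R]
  [11:10] rd=2 = x2

bor x1, x2; bor x3, x1; inv x2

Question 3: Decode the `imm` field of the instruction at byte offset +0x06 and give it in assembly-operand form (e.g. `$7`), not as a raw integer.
$993

[06] e1 e3 → 0xe3e1
  top 4b → 0xe → li [RI]
  rd@[11:10]=0x0 ⇒ x0
  imm@[9:0]=0x3e1 ⇒ $993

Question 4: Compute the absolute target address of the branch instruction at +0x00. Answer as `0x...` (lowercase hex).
@+00  little-endian(fe 9f) = 0x9ffe
  op=0x9ffe>>12=0x9 ⇒ bnz (J)
  imm: (w>>0)&0xfff=0xffe (s12→-2) → $-2
  target = base 0x3dd0 + off 0x00 + 2 + imm -2 = 0x3dd0

0x3dd0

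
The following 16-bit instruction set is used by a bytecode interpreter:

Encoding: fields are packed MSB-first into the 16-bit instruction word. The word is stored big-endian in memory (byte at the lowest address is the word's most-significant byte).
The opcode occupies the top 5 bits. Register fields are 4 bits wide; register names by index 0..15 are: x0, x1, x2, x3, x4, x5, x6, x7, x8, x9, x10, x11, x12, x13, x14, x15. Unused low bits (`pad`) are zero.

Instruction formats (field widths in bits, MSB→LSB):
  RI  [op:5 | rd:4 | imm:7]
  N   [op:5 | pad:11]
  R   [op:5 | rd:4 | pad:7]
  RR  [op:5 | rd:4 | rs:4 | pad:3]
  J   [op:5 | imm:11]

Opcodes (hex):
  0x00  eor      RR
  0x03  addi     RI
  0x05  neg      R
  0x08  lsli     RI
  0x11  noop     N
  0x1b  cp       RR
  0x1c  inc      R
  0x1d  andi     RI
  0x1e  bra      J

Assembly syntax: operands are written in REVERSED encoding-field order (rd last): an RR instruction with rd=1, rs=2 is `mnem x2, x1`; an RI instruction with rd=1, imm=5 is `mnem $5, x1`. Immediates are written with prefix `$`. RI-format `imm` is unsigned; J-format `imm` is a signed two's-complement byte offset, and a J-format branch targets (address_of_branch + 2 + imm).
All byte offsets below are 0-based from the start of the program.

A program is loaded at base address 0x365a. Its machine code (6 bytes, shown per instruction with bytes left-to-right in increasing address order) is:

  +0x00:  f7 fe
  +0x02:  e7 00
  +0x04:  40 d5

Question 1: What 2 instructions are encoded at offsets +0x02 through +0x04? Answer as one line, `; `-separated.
inc x14; lsli $85, x1

[02] e7 00 → 0xe700
  top 5b → 0x1c → inc [R]
  [10:7] rd=14 = x14
[04] 40 d5 → 0x40d5
  top 5b → 0x8 → lsli [RI]
  [10:7] rd=1 = x1
  [6:0] imm=85 = $85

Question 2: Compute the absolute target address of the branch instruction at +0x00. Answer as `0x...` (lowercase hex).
@+00  big-endian(f7 fe) = 0xf7fe
  op=0xf7fe>>11=0x1e ⇒ bra (J)
  imm: (w>>0)&0x7ff=0x7fe (s11→-2) → $-2
  target = base 0x365a + off 0x00 + 2 + imm -2 = 0x365a

0x365a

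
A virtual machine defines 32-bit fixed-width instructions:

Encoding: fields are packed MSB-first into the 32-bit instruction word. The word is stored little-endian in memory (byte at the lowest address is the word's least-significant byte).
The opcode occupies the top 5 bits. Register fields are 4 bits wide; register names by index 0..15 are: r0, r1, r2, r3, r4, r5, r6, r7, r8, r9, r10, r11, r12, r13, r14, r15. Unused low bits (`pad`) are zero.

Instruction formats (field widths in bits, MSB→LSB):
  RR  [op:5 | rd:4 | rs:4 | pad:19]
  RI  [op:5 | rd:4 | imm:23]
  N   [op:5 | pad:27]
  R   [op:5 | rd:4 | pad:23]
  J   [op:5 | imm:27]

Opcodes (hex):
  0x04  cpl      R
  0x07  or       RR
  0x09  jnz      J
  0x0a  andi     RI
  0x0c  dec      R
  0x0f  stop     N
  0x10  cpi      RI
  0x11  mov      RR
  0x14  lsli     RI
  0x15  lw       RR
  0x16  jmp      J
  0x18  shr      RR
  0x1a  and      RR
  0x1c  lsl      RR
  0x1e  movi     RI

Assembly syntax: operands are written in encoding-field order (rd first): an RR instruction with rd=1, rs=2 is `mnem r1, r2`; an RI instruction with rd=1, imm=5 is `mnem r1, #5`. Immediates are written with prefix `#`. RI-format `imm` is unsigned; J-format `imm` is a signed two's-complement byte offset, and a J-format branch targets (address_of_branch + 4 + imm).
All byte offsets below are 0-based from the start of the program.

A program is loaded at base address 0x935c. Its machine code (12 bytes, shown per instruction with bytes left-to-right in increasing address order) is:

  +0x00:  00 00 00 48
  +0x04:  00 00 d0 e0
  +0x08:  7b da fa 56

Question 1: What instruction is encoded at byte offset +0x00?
off 0x00: read 00 00 00 48 as little → 0x48000000
  opcode bits[31:27]=0x9: jnz/J
  [26:0] imm=0 = #0

jnz #0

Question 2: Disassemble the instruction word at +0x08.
andi r13, #8051323

off 0x08: read 7b da fa 56 as little → 0x56fada7b
  top 5b → 0xa → andi [RI]
  [26:23] rd=13 = r13
  [22:0] imm=8051323 = #8051323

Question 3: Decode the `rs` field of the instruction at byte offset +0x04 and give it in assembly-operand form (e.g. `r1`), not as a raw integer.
[04] 00 00 d0 e0 → 0xe0d00000
  top 5b → 0x1c → lsl [RR]
  rd: (w>>23)&0xf=0x1 → r1
  rs: (w>>19)&0xf=0xa → r10

r10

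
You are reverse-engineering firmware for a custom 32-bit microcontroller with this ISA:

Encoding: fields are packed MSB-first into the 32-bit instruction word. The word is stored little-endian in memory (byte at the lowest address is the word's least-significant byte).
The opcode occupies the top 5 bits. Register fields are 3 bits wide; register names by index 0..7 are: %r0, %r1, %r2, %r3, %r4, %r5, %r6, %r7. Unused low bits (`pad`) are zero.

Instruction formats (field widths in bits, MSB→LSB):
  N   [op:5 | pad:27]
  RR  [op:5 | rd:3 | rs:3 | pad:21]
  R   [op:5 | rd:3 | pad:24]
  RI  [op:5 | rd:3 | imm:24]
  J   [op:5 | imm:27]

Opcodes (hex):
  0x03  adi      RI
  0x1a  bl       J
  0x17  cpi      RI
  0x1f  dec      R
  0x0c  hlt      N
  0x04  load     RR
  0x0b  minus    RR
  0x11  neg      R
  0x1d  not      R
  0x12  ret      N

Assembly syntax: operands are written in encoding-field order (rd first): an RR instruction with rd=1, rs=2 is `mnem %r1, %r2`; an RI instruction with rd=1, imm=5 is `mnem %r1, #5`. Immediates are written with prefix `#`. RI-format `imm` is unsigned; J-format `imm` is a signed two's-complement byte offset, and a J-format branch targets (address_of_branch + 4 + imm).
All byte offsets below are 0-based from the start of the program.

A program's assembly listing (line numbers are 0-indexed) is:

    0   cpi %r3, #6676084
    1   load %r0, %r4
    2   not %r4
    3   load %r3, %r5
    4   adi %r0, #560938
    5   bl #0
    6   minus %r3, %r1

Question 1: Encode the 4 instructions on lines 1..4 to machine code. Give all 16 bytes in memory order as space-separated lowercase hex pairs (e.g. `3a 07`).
00 00 80 20 00 00 00 ec 00 00 a0 23 2a 8f 08 18

L1: load op=0x4:5|rd=0:3|rs=4:3|pad=0:21 ⇒ 0x20800000 ⇒ little 00 00 80 20
L2: not op=0x1d:5|rd=4:3|pad=0:24 ⇒ 0xec000000 ⇒ little 00 00 00 ec
L3: load op=0x4:5|rd=3:3|rs=5:3|pad=0:21 ⇒ 0x23a00000 ⇒ little 00 00 a0 23
L4: adi op=0x3:5|rd=0:3|imm=560938:24 ⇒ 0x18088f2a ⇒ little 2a 8f 08 18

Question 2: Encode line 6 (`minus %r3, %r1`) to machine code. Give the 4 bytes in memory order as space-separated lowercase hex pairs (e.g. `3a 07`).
line 6 (minus): pack op=0xb:5|rd=3:3|rs=1:3|pad=0:21 = 0x5b200000; little→ 00 00 20 5b

00 00 20 5b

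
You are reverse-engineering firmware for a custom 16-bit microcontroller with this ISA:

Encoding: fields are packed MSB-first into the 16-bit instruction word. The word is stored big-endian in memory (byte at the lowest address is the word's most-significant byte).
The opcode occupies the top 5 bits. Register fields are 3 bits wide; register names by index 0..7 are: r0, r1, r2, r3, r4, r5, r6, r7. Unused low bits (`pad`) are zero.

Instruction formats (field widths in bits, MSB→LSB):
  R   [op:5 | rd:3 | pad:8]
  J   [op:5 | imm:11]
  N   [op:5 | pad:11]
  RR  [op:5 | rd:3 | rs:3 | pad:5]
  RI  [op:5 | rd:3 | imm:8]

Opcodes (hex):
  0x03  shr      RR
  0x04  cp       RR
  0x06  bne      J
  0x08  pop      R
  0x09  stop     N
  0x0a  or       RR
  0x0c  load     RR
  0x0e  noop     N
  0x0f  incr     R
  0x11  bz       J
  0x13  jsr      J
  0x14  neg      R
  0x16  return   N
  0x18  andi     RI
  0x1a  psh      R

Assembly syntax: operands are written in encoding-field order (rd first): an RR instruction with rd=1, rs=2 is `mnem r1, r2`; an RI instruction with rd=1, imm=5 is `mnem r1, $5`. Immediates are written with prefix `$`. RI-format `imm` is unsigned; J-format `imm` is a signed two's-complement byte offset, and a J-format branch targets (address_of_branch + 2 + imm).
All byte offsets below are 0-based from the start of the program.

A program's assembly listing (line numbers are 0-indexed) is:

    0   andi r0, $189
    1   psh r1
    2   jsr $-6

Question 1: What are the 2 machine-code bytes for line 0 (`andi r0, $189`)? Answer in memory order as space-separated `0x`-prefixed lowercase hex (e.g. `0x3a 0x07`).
0xc0 0xbd

L0: andi op=0x18:5|rd=0:3|imm=189:8 ⇒ 0xc0bd ⇒ big c0 bd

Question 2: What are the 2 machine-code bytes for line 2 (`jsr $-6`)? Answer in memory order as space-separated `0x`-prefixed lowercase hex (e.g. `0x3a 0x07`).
2. jsr fields op=0x13:5|imm=-6:11 → word 9ffah → 9f fa

0x9f 0xfa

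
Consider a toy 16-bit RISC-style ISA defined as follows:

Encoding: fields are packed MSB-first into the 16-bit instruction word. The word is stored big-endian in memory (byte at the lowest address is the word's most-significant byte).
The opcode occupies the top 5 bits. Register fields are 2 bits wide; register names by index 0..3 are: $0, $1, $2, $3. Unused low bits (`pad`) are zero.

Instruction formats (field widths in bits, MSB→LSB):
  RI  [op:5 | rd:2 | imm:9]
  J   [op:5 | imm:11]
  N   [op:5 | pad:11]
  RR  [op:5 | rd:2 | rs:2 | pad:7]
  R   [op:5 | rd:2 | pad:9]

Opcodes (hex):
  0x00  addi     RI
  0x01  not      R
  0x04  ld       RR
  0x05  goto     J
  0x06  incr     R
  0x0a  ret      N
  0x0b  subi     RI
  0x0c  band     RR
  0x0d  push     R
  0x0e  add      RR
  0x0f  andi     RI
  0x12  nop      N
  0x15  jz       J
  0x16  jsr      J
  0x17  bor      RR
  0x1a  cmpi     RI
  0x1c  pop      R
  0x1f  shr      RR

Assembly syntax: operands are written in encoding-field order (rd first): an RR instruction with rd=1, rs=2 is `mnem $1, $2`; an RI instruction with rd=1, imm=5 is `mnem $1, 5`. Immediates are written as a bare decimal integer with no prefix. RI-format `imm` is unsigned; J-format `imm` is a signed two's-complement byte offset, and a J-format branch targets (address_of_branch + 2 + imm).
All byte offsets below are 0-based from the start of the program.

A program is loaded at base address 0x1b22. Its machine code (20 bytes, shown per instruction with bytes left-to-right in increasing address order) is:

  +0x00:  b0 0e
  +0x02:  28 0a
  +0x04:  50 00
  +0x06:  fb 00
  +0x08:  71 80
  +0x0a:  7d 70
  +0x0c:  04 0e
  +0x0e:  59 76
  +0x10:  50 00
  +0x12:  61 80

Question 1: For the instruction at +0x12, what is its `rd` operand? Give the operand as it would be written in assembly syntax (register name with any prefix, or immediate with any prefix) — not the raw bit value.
$0

+0x12: 61 80 ⇒ word 0x6180 (big)
  top 5b → 0xc → band [RR]
  rd: (w>>9)&0x3=0x0 → $0
  rs: (w>>7)&0x3=0x3 → $3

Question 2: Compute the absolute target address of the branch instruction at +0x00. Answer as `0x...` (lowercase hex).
@+00  big-endian(b0 0e) = 0xb00e
  top 5b → 0x16 → jsr [J]
  imm@[10:0]=0xe ⇒ 14
  target = base 0x1b22 + off 0x00 + 2 + imm 14 = 0x1b32

0x1b32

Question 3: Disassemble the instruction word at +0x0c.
addi $2, 14

[0c] 04 0e → 0x040e
  top 5b → 0x0 → addi [RI]
  [10:9] rd=2 = $2
  [8:0] imm=14 = 14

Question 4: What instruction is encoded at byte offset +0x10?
ret

+0x10: 50 00 ⇒ word 0x5000 (big)
  top 5b → 0xa → ret [N]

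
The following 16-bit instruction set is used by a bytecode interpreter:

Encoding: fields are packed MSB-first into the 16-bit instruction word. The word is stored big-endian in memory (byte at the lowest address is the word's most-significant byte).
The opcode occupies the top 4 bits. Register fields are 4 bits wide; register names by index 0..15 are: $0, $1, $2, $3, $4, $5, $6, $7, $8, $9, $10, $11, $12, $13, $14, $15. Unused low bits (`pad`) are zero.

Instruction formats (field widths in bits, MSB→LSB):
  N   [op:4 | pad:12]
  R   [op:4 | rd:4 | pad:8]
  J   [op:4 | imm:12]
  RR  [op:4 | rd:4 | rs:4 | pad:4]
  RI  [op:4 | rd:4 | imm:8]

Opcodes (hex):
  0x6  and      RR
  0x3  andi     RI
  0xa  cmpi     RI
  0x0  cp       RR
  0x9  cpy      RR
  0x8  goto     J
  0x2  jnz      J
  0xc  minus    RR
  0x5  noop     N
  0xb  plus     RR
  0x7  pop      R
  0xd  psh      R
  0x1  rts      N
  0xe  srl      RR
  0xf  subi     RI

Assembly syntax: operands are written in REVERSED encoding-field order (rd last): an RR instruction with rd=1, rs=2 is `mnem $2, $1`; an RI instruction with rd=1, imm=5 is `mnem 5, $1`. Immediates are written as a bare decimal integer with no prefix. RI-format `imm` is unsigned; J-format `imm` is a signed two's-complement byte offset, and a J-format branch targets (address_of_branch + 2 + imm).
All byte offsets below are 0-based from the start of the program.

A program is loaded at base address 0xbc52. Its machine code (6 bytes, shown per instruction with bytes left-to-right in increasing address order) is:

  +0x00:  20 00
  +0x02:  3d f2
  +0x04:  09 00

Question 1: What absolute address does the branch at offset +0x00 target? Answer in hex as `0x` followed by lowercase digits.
off 0x00: read 20 00 as big → 0x2000
  opcode bits[15:12]=0x2: jnz/J
  [11:0] imm=0 = 0
  target = base 0xbc52 + off 0x00 + 2 + imm 0 = 0xbc54

0xbc54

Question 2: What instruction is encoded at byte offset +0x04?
off 0x04: read 09 00 as big → 0x0900
  top 4b → 0x0 → cp [RR]
  [11:8] rd=9 = $9
  [7:4] rs=0 = $0

cp $0, $9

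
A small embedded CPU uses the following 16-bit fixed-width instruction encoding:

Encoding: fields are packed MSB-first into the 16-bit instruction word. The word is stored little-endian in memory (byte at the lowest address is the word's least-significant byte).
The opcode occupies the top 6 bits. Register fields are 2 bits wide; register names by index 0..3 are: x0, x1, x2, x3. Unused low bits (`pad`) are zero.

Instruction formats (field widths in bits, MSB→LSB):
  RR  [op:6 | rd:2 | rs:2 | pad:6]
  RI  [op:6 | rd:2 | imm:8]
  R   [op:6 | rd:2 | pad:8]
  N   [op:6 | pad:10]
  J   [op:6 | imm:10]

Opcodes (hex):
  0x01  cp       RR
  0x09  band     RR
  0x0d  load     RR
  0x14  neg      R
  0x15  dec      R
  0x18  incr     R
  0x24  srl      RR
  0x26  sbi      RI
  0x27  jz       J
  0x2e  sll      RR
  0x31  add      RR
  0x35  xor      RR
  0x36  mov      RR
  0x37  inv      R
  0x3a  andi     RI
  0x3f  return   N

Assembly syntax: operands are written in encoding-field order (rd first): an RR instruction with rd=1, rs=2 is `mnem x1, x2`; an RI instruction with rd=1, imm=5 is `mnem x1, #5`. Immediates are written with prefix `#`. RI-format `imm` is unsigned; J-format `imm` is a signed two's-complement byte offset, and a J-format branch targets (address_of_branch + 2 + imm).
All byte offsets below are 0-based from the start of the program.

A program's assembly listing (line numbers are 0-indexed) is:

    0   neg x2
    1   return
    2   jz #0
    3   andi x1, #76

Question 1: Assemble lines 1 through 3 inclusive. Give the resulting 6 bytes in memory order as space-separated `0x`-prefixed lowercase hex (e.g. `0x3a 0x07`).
0x00 0xfc 0x00 0x9c 0x4c 0xe9

L1: return op=0x3f:6|pad=0:10 ⇒ 0xfc00 ⇒ little 00 fc
L2: jz op=0x27:6|imm=0:10 ⇒ 0x9c00 ⇒ little 00 9c
L3: andi op=0x3a:6|rd=1:2|imm=76:8 ⇒ 0xe94c ⇒ little 4c e9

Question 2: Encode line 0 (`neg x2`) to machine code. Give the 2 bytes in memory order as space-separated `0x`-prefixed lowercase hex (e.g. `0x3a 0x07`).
0x00 0x52

line 0 (neg): pack op=0x14:6|rd=2:2|pad=0:8 = 0x5200; little→ 00 52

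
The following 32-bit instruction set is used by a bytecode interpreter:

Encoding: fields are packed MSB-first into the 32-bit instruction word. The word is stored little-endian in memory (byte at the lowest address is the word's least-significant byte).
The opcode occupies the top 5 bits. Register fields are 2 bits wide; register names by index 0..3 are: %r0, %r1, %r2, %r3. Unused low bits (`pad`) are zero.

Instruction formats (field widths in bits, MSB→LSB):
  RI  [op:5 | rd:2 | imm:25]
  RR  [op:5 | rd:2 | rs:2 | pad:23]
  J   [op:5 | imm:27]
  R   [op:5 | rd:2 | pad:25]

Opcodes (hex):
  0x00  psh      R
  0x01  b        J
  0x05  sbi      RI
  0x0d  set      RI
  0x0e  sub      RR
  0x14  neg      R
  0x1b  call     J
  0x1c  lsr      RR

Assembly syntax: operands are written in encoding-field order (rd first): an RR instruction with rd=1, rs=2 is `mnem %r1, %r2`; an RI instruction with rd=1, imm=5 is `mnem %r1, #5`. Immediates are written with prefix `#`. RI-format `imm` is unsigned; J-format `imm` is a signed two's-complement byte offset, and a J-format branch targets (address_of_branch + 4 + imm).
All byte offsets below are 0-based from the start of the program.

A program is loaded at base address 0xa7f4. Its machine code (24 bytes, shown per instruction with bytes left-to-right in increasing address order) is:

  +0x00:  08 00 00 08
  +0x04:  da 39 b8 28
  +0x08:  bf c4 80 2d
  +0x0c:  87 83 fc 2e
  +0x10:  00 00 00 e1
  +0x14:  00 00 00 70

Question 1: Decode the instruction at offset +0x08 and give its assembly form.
[08] bf c4 80 2d → 0x2d80c4bf
  op=0x2d80c4bf>>27=0x5 ⇒ sbi (RI)
  [26:25] rd=2 = %r2
  [24:0] imm=25216191 = #25216191

sbi %r2, #25216191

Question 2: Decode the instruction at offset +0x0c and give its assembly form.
+0x0c: 87 83 fc 2e ⇒ word 0x2efc8387 (little)
  opcode bits[31:27]=0x5: sbi/RI
  [26:25] rd=3 = %r3
  [24:0] imm=16548743 = #16548743

sbi %r3, #16548743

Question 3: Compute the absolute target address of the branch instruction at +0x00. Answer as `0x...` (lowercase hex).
0xa800

off 0x00: read 08 00 00 08 as little → 0x08000008
  opcode bits[31:27]=0x1: b/J
  imm: (w>>0)&0x7ffffff=0x8 → #8
  target = base 0xa7f4 + off 0x00 + 4 + imm 8 = 0xa800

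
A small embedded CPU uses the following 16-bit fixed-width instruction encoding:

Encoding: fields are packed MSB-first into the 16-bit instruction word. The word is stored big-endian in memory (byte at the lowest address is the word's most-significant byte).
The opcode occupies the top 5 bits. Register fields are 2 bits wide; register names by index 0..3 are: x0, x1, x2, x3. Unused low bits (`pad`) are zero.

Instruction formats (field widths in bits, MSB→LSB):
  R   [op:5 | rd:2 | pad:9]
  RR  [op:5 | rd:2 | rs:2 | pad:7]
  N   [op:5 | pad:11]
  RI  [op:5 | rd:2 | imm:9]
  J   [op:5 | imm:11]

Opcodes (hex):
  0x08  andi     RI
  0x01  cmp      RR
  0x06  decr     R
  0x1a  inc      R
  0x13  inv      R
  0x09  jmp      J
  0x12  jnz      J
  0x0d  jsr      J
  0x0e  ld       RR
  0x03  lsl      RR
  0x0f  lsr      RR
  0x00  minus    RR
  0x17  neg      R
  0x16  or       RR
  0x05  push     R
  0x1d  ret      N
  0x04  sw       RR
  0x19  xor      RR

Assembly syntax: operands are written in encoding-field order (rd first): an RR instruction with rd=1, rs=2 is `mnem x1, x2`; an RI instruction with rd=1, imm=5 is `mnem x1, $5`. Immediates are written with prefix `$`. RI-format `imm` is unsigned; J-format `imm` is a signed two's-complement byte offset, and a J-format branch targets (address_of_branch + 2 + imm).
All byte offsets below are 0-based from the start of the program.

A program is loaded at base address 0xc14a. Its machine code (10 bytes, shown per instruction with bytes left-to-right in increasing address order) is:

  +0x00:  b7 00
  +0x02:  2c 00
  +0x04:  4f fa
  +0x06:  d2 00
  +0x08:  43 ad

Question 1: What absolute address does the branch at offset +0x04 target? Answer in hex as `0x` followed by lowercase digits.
off 0x04: read 4f fa as big → 0x4ffa
  op=0x4ffa>>11=0x9 ⇒ jmp (J)
  imm@[10:0]=0x7fa (s11→-6) ⇒ $-6
  target = base 0xc14a + off 0x04 + 2 + imm -6 = 0xc14a

0xc14a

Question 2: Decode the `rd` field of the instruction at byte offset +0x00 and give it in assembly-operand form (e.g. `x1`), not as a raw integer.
+0x00: b7 00 ⇒ word 0xb700 (big)
  top 5b → 0x16 → or [RR]
  [10:9] rd=3 = x3
  [8:7] rs=2 = x2

x3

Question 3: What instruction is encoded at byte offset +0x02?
[02] 2c 00 → 0x2c00
  opcode bits[15:11]=0x5: push/R
  [10:9] rd=2 = x2

push x2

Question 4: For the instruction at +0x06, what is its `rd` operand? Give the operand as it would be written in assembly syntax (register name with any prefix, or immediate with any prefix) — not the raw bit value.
@+06  big-endian(d2 00) = 0xd200
  op=0xd200>>11=0x1a ⇒ inc (R)
  [10:9] rd=1 = x1

x1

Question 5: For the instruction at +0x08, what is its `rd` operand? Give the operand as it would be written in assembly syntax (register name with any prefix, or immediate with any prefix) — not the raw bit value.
x1

[08] 43 ad → 0x43ad
  op=0x43ad>>11=0x8 ⇒ andi (RI)
  rd: (w>>9)&0x3=0x1 → x1
  imm: (w>>0)&0x1ff=0x1ad → $429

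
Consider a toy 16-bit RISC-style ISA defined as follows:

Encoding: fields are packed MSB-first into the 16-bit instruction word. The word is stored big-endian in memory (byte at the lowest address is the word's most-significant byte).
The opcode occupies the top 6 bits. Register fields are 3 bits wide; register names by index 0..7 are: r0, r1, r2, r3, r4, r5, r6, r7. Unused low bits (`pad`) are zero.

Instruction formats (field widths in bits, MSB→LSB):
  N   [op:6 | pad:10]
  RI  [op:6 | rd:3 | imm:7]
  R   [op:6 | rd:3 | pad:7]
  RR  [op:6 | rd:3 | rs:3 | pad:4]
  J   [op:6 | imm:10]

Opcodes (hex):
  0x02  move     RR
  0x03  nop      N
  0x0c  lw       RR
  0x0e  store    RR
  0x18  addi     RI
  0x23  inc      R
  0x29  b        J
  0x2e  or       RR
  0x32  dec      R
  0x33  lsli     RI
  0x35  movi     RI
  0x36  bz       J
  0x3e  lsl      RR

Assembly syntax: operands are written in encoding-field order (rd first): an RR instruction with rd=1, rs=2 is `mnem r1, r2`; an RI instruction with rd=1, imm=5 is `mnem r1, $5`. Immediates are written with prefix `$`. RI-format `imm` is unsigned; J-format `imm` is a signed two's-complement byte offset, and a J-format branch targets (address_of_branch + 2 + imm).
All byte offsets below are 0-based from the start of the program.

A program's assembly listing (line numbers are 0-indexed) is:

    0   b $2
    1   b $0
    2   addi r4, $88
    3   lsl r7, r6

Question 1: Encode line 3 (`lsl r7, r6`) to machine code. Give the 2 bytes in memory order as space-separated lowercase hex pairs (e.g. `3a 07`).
fb e0

L3: lsl op=0x3e:6|rd=7:3|rs=6:3|pad=0:4 ⇒ 0xfbe0 ⇒ big fb e0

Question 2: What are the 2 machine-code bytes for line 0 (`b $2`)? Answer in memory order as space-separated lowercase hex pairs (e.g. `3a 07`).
a4 02

L0: b op=0x29:6|imm=2:10 ⇒ 0xa402 ⇒ big a4 02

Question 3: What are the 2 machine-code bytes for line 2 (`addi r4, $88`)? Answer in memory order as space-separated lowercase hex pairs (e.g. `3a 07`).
62 58

2. addi fields op=0x18:6|rd=4:3|imm=88:7 → word 6258h → 62 58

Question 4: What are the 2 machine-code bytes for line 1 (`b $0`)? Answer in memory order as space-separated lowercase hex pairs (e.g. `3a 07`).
a4 00

line 1 (b): pack op=0x29:6|imm=0:10 = 0xa400; big→ a4 00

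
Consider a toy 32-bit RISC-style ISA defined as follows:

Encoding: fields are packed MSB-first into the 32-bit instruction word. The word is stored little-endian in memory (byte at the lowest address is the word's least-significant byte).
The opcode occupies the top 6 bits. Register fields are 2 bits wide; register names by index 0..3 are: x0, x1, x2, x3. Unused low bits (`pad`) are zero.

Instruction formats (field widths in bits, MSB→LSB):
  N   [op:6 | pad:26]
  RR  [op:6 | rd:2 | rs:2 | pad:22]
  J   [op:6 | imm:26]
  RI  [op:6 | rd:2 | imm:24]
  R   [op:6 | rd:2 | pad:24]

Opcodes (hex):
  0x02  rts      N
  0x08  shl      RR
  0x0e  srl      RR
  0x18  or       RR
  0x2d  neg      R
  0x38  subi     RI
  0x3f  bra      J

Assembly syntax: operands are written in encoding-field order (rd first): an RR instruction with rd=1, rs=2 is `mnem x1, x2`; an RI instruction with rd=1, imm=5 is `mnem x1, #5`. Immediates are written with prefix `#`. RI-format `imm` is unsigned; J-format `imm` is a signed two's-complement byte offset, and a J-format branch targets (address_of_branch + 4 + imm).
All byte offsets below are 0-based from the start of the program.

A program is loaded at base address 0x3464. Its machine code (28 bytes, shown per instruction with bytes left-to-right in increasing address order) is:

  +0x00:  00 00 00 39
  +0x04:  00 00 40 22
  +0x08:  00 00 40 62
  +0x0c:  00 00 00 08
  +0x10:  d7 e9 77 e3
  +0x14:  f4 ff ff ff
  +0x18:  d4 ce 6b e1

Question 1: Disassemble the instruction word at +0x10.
subi x3, #7858647

[10] d7 e9 77 e3 → 0xe377e9d7
  opcode bits[31:26]=0x38: subi/RI
  [25:24] rd=3 = x3
  [23:0] imm=7858647 = #7858647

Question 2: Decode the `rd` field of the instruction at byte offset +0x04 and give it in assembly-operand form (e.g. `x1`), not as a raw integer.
x2

@+04  little-endian(00 00 40 22) = 0x22400000
  op=0x22400000>>26=0x8 ⇒ shl (RR)
  [25:24] rd=2 = x2
  [23:22] rs=1 = x1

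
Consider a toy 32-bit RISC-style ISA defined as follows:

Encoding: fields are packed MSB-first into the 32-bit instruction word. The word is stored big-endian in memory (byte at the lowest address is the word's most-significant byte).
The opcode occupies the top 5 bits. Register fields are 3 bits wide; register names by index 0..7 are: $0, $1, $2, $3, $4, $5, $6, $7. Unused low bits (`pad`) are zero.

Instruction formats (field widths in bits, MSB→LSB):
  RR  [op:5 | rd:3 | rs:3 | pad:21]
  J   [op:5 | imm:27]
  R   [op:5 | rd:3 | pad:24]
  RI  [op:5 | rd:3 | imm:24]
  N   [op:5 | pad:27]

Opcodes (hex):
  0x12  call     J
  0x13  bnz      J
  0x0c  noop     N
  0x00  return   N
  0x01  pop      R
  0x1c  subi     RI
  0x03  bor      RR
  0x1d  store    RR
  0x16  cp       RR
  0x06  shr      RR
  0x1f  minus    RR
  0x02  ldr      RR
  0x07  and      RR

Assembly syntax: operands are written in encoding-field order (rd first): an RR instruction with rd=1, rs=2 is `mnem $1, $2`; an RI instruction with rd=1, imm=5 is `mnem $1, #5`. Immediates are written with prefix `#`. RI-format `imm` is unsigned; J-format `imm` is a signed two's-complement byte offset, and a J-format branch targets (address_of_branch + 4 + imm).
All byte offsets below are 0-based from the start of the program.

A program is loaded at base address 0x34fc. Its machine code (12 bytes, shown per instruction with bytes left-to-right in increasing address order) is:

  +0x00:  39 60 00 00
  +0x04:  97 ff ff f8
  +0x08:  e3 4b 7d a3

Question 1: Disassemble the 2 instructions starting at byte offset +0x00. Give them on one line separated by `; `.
and $1, $3; call #-8

off 0x00: read 39 60 00 00 as big → 0x39600000
  opcode bits[31:27]=0x7: and/RR
  rd@[26:24]=0x1 ⇒ $1
  rs@[23:21]=0x3 ⇒ $3
off 0x04: read 97 ff ff f8 as big → 0x97fffff8
  opcode bits[31:27]=0x12: call/J
  imm@[26:0]=0x7fffff8 (s27→-8) ⇒ #-8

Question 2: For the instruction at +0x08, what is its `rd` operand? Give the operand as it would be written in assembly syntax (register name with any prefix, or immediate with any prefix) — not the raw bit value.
+0x08: e3 4b 7d a3 ⇒ word 0xe34b7da3 (big)
  opcode bits[31:27]=0x1c: subi/RI
  [26:24] rd=3 = $3
  [23:0] imm=4947363 = #4947363

$3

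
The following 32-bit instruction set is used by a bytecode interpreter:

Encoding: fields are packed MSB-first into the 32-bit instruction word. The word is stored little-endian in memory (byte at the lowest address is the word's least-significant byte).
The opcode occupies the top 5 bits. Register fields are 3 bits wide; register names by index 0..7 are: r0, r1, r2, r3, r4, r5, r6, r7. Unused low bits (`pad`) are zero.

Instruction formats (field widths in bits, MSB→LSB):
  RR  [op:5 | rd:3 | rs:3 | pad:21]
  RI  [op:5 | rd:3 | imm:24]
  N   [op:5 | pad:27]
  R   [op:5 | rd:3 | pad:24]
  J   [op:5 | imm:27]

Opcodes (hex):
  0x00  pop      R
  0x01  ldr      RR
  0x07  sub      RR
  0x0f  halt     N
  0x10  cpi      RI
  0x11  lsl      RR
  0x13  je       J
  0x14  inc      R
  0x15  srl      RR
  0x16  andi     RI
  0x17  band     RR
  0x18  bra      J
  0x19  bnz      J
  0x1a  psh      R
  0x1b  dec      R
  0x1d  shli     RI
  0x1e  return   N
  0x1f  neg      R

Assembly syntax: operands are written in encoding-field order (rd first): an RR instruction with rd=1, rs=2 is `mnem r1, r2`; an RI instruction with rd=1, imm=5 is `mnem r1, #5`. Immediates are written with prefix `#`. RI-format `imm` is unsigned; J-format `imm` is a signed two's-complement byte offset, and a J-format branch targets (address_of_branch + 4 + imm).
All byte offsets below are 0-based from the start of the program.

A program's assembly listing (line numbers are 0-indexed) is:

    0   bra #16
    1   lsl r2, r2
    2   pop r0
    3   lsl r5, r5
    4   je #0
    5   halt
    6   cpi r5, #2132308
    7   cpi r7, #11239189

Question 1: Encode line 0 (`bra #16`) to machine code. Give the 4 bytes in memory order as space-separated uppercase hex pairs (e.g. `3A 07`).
0. bra fields op=0x18:5|imm=16:27 → word c0000010h → 10 00 00 c0

10 00 00 C0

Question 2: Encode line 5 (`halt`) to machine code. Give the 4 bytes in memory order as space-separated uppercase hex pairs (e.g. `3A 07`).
L5: halt op=0xf:5|pad=0:27 ⇒ 0x78000000 ⇒ little 00 00 00 78

00 00 00 78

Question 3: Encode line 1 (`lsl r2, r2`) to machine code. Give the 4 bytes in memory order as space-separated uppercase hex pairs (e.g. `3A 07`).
line 1 (lsl): pack op=0x11:5|rd=2:3|rs=2:3|pad=0:21 = 0x8a400000; little→ 00 00 40 8a

00 00 40 8A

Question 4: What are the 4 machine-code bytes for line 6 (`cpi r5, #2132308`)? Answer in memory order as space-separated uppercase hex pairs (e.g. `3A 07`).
54 89 20 85

line 6 (cpi): pack op=0x10:5|rd=5:3|imm=2132308:24 = 0x85208954; little→ 54 89 20 85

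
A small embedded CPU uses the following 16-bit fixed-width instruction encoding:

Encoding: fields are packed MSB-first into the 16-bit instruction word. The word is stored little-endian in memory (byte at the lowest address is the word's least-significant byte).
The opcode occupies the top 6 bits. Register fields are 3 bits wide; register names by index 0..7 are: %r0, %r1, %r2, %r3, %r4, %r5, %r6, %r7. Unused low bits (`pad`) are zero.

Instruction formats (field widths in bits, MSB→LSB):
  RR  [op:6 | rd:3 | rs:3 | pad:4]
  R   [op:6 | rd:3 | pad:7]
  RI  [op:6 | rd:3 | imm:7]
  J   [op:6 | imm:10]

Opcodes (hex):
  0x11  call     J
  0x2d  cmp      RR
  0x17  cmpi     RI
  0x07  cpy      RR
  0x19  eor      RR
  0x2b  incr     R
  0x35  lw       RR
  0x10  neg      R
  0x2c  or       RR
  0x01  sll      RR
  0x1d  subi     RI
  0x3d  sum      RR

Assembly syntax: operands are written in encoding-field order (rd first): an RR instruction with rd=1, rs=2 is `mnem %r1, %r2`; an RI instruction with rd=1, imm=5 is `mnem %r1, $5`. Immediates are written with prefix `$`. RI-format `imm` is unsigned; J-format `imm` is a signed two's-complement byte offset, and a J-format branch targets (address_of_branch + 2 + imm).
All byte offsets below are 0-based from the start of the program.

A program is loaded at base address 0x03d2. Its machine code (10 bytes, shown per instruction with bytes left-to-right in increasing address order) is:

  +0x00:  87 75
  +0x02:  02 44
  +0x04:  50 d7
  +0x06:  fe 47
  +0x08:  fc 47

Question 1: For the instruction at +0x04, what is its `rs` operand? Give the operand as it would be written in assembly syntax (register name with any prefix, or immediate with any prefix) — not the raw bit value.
%r5

@+04  little-endian(50 d7) = 0xd750
  opcode bits[15:10]=0x35: lw/RR
  rd@[9:7]=0x6 ⇒ %r6
  rs@[6:4]=0x5 ⇒ %r5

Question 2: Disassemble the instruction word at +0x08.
call $-4

+0x08: fc 47 ⇒ word 0x47fc (little)
  opcode bits[15:10]=0x11: call/J
  imm: (w>>0)&0x3ff=0x3fc (s10→-4) → $-4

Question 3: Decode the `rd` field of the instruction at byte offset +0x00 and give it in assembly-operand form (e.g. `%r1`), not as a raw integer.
off 0x00: read 87 75 as little → 0x7587
  op=0x7587>>10=0x1d ⇒ subi (RI)
  rd@[9:7]=0x3 ⇒ %r3
  imm@[6:0]=0x7 ⇒ $7

%r3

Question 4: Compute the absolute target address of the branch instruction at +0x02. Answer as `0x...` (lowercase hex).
0x03d8

@+02  little-endian(02 44) = 0x4402
  opcode bits[15:10]=0x11: call/J
  imm@[9:0]=0x2 ⇒ $2
  target = base 0x03d2 + off 0x02 + 2 + imm 2 = 0x03d8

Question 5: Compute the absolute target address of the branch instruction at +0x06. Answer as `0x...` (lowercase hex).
0x03d8

+0x06: fe 47 ⇒ word 0x47fe (little)
  op=0x47fe>>10=0x11 ⇒ call (J)
  imm: (w>>0)&0x3ff=0x3fe (s10→-2) → $-2
  target = base 0x03d2 + off 0x06 + 2 + imm -2 = 0x03d8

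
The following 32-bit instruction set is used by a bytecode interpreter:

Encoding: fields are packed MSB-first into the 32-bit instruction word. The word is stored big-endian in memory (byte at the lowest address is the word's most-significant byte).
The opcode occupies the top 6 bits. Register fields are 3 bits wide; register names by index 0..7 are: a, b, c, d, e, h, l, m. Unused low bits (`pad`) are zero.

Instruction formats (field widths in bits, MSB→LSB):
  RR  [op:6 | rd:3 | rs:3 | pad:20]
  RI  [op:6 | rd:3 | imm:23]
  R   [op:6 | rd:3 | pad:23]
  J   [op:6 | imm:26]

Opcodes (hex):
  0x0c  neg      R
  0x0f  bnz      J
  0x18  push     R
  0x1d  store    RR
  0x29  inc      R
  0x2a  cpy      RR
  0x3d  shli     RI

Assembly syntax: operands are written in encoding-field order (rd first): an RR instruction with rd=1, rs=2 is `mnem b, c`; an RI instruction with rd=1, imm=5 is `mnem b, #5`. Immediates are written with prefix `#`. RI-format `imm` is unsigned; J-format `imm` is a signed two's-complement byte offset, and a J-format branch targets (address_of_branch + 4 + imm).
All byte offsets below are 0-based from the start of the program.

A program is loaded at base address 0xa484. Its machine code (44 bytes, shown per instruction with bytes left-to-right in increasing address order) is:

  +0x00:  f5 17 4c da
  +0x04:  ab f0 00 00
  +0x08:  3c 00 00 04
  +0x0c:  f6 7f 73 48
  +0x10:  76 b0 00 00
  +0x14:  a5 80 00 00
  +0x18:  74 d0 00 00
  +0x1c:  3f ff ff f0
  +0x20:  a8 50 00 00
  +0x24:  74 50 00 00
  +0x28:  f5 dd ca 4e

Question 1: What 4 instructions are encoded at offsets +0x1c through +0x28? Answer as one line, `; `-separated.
+0x1c: 3f ff ff f0 ⇒ word 0x3ffffff0 (big)
  op=0x3ffffff0>>26=0xf ⇒ bnz (J)
  imm@[25:0]=0x3fffff0 (s26→-16) ⇒ #-16
+0x20: a8 50 00 00 ⇒ word 0xa8500000 (big)
  op=0xa8500000>>26=0x2a ⇒ cpy (RR)
  rd@[25:23]=0x0 ⇒ a
  rs@[22:20]=0x5 ⇒ h
+0x24: 74 50 00 00 ⇒ word 0x74500000 (big)
  op=0x74500000>>26=0x1d ⇒ store (RR)
  rd@[25:23]=0x0 ⇒ a
  rs@[22:20]=0x5 ⇒ h
+0x28: f5 dd ca 4e ⇒ word 0xf5ddca4e (big)
  op=0xf5ddca4e>>26=0x3d ⇒ shli (RI)
  rd@[25:23]=0x3 ⇒ d
  imm@[22:0]=0x5dca4e ⇒ #6146638

bnz #-16; cpy a, h; store a, h; shli d, #6146638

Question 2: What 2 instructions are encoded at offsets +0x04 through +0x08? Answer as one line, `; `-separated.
cpy m, m; bnz #4

[04] ab f0 00 00 → 0xabf00000
  op=0xabf00000>>26=0x2a ⇒ cpy (RR)
  rd@[25:23]=0x7 ⇒ m
  rs@[22:20]=0x7 ⇒ m
[08] 3c 00 00 04 → 0x3c000004
  op=0x3c000004>>26=0xf ⇒ bnz (J)
  imm@[25:0]=0x4 ⇒ #4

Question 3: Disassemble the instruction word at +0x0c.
shli e, #8352584

off 0x0c: read f6 7f 73 48 as big → 0xf67f7348
  top 6b → 0x3d → shli [RI]
  [25:23] rd=4 = e
  [22:0] imm=8352584 = #8352584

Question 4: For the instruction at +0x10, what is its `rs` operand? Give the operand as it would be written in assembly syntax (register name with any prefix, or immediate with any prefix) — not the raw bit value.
[10] 76 b0 00 00 → 0x76b00000
  top 6b → 0x1d → store [RR]
  [25:23] rd=5 = h
  [22:20] rs=3 = d

d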